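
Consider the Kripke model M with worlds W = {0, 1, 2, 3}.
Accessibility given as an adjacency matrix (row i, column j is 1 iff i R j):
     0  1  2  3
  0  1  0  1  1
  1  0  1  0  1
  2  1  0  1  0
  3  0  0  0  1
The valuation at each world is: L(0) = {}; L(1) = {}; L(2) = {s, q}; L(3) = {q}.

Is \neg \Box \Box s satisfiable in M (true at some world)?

Yes

Let φ = \neg \Box \Box s. Evaluate φ at each world:
  0 (successors {0, 2, 3}): φ is true.
  1 (successors {1, 3}): φ is true.
  2 (successors {0, 2}): φ is true.
  3 (successors {3}): φ is true.
Detail at 0 (witness):
  At 0: \Box \Box s is false, so \neg \Box \Box s is true.
    At 0: \Box \Box s requires \Box s at every successor {0, 2, 3}.
      \Box s fails at 0, so \Box \Box s is false at 0.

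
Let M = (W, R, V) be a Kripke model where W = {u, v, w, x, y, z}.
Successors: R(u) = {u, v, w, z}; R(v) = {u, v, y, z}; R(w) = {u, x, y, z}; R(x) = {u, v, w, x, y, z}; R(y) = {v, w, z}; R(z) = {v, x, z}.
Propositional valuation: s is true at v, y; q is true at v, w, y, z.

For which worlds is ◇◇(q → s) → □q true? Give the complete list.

y

Recall that □ψ holds at a world iff ψ holds at every accessible world, and ◇ψ holds iff ψ holds at some accessible world.
Let φ = ◇◇(q → s) → □q. Evaluate φ at each world:
  u (successors {u, v, w, z}): φ is false.
  v (successors {u, v, y, z}): φ is false.
  w (successors {u, x, y, z}): φ is false.
  x (successors {u, v, w, x, y, z}): φ is false.
  y (successors {v, w, z}): φ is true.
  z (successors {v, x, z}): φ is false.
For instance, at w:
  At w: ◇◇(q → s) is true, □q is false, so ◇◇(q → s) → □q is false.
    At w: ◇◇(q → s) requires ◇(q → s) at some successor in {u, x, y, z}.
      ◇(q → s) holds at u, so ◇◇(q → s) is true at w.
    At w: □q requires q at every successor {u, x, y, z}.
      q fails at u, so □q is false at w.
Satisfying worlds: {y}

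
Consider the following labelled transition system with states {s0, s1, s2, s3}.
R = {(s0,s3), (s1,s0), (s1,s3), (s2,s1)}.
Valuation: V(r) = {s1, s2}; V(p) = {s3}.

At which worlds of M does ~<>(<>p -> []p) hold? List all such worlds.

Let φ = ~<>(<>p -> []p). Evaluate φ at each world:
  s0 (successors {s3}): φ is false.
  s1 (successors {s0, s3}): φ is false.
  s2 (successors {s1}): φ is true.
  s3 (successors ∅): φ is true.
For instance, at s2:
  At s2: <>(<>p -> []p) is false, so ~<>(<>p -> []p) is true.
    At s2: <>(<>p -> []p) requires <>p -> []p at some successor in {s1}.
      At s1: <>p -> []p is false.
    So <>(<>p -> []p) is false at s2.
Satisfying worlds: {s2, s3}

s2, s3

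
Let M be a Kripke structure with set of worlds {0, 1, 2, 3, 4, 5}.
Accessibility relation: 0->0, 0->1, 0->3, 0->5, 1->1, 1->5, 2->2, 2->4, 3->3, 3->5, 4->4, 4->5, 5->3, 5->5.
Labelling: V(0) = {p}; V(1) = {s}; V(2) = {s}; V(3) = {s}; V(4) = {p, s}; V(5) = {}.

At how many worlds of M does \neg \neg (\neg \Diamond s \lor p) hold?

Let φ = \neg \neg (\neg \Diamond s \lor p). Evaluate φ at each world:
  0 (successors {0, 1, 3, 5}): φ is true.
  1 (successors {1, 5}): φ is false.
  2 (successors {2, 4}): φ is false.
  3 (successors {3, 5}): φ is false.
  4 (successors {4, 5}): φ is true.
  5 (successors {3, 5}): φ is false.
For instance, at 1:
  At 1: \neg (\neg \Diamond s \lor p) is true, so \neg \neg (\neg \Diamond s \lor p) is false.
    At 1: \neg \Diamond s \lor p is false, so \neg (\neg \Diamond s \lor p) is true.
      At 1: \neg \Diamond s is false, p is false, so \neg \Diamond s \lor p is false.
Satisfying worlds: {0, 4}

2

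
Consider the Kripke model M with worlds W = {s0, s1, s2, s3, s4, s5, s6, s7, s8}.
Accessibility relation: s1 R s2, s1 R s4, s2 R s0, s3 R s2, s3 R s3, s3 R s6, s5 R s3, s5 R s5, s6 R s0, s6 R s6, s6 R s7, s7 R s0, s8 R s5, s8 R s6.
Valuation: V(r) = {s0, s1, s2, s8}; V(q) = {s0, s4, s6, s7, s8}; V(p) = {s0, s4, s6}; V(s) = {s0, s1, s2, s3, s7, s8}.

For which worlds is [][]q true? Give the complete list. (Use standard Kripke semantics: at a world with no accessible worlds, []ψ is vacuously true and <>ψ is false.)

s0, s1, s2, s4, s6, s7

Let φ = [][]q. Evaluate φ at each world:
  s0 (successors ∅): φ is true.
  s1 (successors {s2, s4}): φ is true.
  s2 (successors {s0}): φ is true.
  s3 (successors {s2, s3, s6}): φ is false.
  s4 (successors ∅): φ is true.
  s5 (successors {s3, s5}): φ is false.
  s6 (successors {s0, s6, s7}): φ is true.
  s7 (successors {s0}): φ is true.
  s8 (successors {s5, s6}): φ is false.
For instance, at s7:
  At s7: [][]q requires []q at every successor {s0}.
      At s0: no accessible worlds, so []q holds vacuously.
  So [][]q is true at s7.
Satisfying worlds: {s0, s1, s2, s4, s6, s7}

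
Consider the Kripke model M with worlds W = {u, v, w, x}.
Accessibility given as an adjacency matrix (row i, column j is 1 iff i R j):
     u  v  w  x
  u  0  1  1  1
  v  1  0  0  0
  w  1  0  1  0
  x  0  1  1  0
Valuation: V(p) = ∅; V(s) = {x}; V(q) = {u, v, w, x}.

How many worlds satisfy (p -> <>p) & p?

Recall that <>ψ holds at a world iff ψ holds at some accessible world.
Let φ = (p -> <>p) & p. Evaluate φ at each world:
  u (successors {v, w, x}): φ is false.
  v (successors {u}): φ is false.
  w (successors {u, w}): φ is false.
  x (successors {v, w}): φ is false.
For instance, at v:
  At v: p -> <>p is true, p is false, so (p -> <>p) & p is false.
    At v: p is false, <>p is false, so p -> <>p is true.
      At v: <>p requires p at some successor in {u}.
        At u: p is false.
      So <>p is false at v.
Satisfying worlds: none.

0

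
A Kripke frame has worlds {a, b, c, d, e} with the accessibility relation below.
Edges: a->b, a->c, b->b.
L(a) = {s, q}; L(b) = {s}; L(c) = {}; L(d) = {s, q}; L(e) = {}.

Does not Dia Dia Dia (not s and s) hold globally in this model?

Let φ = not Dia Dia Dia (not s and s). Evaluate φ at each world:
  a (successors {b, c}): φ is true.
  b (successors {b}): φ is true.
  c (successors ∅): φ is true.
  d (successors ∅): φ is true.
  e (successors ∅): φ is true.
For instance, at b:
  At b: Dia Dia Dia (not s and s) is false, so not Dia Dia Dia (not s and s) is true.
    At b: Dia Dia Dia (not s and s) requires Dia Dia (not s and s) at some successor in {b}.
      At b: Dia Dia (not s and s) is false.
    So Dia Dia Dia (not s and s) is false at b.

Yes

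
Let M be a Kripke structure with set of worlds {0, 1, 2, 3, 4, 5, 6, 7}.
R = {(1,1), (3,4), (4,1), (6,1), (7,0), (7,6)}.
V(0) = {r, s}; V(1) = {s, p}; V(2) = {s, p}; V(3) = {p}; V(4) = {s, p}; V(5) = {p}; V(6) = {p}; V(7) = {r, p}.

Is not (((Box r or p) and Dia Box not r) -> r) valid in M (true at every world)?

No

Let φ = not (((Box r or p) and Dia Box not r) -> r). Evaluate φ at each world:
  0 (successors ∅): φ is false.
  1 (successors {1}): φ is true.
  2 (successors ∅): φ is false.
  3 (successors {4}): φ is true.
  4 (successors {1}): φ is true.
  5 (successors ∅): φ is false.
  6 (successors {1}): φ is true.
  7 (successors {0, 6}): φ is false.
Detail at 0 (counterexample):
  At 0: ((Box r or p) and Dia Box not r) -> r is true, so not (((Box r or p) and Dia Box not r) -> r) is false.
    At 0: (Box r or p) and Dia Box not r is false, r is true, so ((Box r or p) and Dia Box not r) -> r is true.
      At 0: Box r or p is true, Dia Box not r is false, so (Box r or p) and Dia Box not r is false.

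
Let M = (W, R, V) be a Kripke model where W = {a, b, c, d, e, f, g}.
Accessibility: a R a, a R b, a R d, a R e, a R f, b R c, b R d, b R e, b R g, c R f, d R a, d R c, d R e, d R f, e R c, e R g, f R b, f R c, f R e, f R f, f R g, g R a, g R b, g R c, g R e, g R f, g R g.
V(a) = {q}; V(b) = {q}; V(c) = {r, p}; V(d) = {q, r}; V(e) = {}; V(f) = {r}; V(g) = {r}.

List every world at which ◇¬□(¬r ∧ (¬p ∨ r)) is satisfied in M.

Recall that □ψ holds at a world iff ψ holds at every accessible world, and ◇ψ holds iff ψ holds at some accessible world.
Let φ = ◇¬□(¬r ∧ (¬p ∨ r)). Evaluate φ at each world:
  a (successors {a, b, d, e, f}): φ is true.
  b (successors {c, d, e, g}): φ is true.
  c (successors {f}): φ is true.
  d (successors {a, c, e, f}): φ is true.
  e (successors {c, g}): φ is true.
  f (successors {b, c, e, f, g}): φ is true.
  g (successors {a, b, c, e, f, g}): φ is true.
For instance, at e:
  At e: ◇¬□(¬r ∧ (¬p ∨ r)) requires ¬□(¬r ∧ (¬p ∨ r)) at some successor in {c, g}.
    ¬□(¬r ∧ (¬p ∨ r)) holds at c, so ◇¬□(¬r ∧ (¬p ∨ r)) is true at e.
      At c: □(¬r ∧ (¬p ∨ r)) is false, so ¬□(¬r ∧ (¬p ∨ r)) is true.
Satisfying worlds: {a, b, c, d, e, f, g}

a, b, c, d, e, f, g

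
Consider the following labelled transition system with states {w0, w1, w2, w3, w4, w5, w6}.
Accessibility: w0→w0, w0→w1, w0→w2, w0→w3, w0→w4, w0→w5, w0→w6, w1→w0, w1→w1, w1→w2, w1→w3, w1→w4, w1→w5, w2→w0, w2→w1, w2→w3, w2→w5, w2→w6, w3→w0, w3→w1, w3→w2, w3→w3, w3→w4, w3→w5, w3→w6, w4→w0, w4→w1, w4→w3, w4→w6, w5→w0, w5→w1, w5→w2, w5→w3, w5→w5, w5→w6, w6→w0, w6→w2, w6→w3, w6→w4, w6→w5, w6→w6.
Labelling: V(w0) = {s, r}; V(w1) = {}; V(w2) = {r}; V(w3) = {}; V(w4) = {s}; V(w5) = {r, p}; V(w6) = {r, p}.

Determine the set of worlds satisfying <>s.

Let φ = <>s. Evaluate φ at each world:
  w0 (successors {w0, w1, w2, w3, w4, w5, w6}): φ is true.
  w1 (successors {w0, w1, w2, w3, w4, w5}): φ is true.
  w2 (successors {w0, w1, w3, w5, w6}): φ is true.
  w3 (successors {w0, w1, w2, w3, w4, w5, w6}): φ is true.
  w4 (successors {w0, w1, w3, w6}): φ is true.
  w5 (successors {w0, w1, w2, w3, w5, w6}): φ is true.
  w6 (successors {w0, w2, w3, w4, w5, w6}): φ is true.
For instance, at w5:
  At w5: <>s requires s at some successor in {w0, w1, w2, w3, w5, w6}.
    s holds at w0, so <>s is true at w5.
Satisfying worlds: {w0, w1, w2, w3, w4, w5, w6}

w0, w1, w2, w3, w4, w5, w6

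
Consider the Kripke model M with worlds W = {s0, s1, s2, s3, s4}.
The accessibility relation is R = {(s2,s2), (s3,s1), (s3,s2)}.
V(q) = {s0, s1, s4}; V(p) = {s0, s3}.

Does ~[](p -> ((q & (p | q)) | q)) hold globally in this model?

No

Let φ = ~[](p -> ((q & (p | q)) | q)). Evaluate φ at each world:
  s0 (successors ∅): φ is false.
  s1 (successors ∅): φ is false.
  s2 (successors {s2}): φ is false.
  s3 (successors {s1, s2}): φ is false.
  s4 (successors ∅): φ is false.
Detail at s0 (counterexample):
  At s0: [](p -> ((q & (p | q)) | q)) is true, so ~[](p -> ((q & (p | q)) | q)) is false.
    At s0: no accessible worlds, so [](p -> ((q & (p | q)) | q)) holds vacuously.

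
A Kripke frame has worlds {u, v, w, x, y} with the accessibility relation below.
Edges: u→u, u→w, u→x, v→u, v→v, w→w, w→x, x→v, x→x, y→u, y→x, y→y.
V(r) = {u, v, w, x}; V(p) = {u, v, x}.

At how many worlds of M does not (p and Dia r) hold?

Let φ = not (p and Dia r). Evaluate φ at each world:
  u (successors {u, w, x}): φ is false.
  v (successors {u, v}): φ is false.
  w (successors {w, x}): φ is true.
  x (successors {v, x}): φ is false.
  y (successors {u, x, y}): φ is true.
For instance, at u:
  At u: p and Dia r is true, so not (p and Dia r) is false.
    At u: p is true, Dia r is true, so p and Dia r is true.
      At u: Dia r requires r at some successor in {u, w, x}.
        r holds at u, so Dia r is true at u.
Satisfying worlds: {w, y}

2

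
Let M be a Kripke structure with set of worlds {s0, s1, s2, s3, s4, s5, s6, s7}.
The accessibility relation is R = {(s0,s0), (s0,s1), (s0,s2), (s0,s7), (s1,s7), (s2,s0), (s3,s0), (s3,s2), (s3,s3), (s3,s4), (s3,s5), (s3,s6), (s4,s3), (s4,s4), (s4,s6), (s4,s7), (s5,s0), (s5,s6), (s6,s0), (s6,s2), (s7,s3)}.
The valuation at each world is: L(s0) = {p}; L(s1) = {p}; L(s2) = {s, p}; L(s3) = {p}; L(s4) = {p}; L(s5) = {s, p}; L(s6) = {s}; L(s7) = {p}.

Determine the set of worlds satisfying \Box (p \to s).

none

Let φ = \Box (p \to s). Evaluate φ at each world:
  s0 (successors {s0, s1, s2, s7}): φ is false.
  s1 (successors {s7}): φ is false.
  s2 (successors {s0}): φ is false.
  s3 (successors {s0, s2, s3, s4, s5, s6}): φ is false.
  s4 (successors {s3, s4, s6, s7}): φ is false.
  s5 (successors {s0, s6}): φ is false.
  s6 (successors {s0, s2}): φ is false.
  s7 (successors {s3}): φ is false.
For instance, at s6:
  At s6: \Box (p \to s) requires p \to s at every successor {s0, s2}.
    p \to s fails at s0, so \Box (p \to s) is false at s6.
Satisfying worlds: none.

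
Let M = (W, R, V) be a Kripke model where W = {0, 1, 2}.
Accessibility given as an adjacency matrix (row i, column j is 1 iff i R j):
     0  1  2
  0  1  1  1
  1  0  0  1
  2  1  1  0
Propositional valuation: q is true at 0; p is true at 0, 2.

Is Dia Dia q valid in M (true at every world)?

Let φ = Dia Dia q. Evaluate φ at each world:
  0 (successors {0, 1, 2}): φ is true.
  1 (successors {2}): φ is true.
  2 (successors {0, 1}): φ is true.
For instance, at 0:
  At 0: Dia Dia q requires Dia q at some successor in {0, 1, 2}.
    Dia q holds at 0, so Dia Dia q is true at 0.
      At 0: Dia q requires q at some successor in {0, 1, 2}.
        q holds at 0, so Dia q is true at 0.

Yes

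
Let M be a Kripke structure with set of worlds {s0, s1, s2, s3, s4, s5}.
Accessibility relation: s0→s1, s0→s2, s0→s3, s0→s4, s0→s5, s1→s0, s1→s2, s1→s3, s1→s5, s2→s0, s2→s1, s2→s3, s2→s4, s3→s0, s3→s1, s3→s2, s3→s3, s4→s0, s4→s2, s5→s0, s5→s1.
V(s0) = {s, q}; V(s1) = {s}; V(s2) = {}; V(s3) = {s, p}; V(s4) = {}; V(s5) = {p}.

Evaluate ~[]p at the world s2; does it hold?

At s2: []p is false, so ~[]p is true.
  At s2: []p requires p at every successor {s0, s1, s3, s4}.
    p fails at s0, so []p is false at s2.

Yes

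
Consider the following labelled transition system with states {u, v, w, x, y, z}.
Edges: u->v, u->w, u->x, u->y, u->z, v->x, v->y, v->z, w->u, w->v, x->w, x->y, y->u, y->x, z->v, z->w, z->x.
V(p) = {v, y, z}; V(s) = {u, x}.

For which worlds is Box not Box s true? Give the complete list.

w, y, z

Let φ = Box not Box s. Evaluate φ at each world:
  u (successors {v, w, x, y, z}): φ is false.
  v (successors {x, y, z}): φ is false.
  w (successors {u, v}): φ is true.
  x (successors {w, y}): φ is false.
  y (successors {u, x}): φ is true.
  z (successors {v, w, x}): φ is true.
For instance, at w:
  At w: Box not Box s requires not Box s at every successor {u, v}.
      At u: Box s is false, so not Box s is true.
      At v: Box s is false, so not Box s is true.
  So Box not Box s is true at w.
Satisfying worlds: {w, y, z}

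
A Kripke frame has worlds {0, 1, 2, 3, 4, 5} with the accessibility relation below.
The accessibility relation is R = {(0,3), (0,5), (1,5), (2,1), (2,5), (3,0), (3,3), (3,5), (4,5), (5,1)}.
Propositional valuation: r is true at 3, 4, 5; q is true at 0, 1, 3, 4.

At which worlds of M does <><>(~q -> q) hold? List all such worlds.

Let φ = <><>(~q -> q). Evaluate φ at each world:
  0 (successors {3, 5}): φ is true.
  1 (successors {5}): φ is true.
  2 (successors {1, 5}): φ is true.
  3 (successors {0, 3, 5}): φ is true.
  4 (successors {5}): φ is true.
  5 (successors {1}): φ is false.
For instance, at 2:
  At 2: <><>(~q -> q) requires <>(~q -> q) at some successor in {1, 5}.
    <>(~q -> q) holds at 5, so <><>(~q -> q) is true at 2.
      At 5: <>(~q -> q) requires ~q -> q at some successor in {1}.
        ~q -> q holds at 1, so <>(~q -> q) is true at 5.
Satisfying worlds: {0, 1, 2, 3, 4}

0, 1, 2, 3, 4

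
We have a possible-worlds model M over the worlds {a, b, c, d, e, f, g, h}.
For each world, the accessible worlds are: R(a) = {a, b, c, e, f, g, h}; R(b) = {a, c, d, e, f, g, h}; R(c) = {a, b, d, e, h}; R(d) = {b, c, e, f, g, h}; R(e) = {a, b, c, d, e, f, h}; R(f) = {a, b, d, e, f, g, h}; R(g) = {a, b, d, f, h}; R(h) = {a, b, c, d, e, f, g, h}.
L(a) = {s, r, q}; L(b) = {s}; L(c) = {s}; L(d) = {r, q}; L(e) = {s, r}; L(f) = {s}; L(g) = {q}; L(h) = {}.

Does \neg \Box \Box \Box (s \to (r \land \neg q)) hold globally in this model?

Let φ = \neg \Box \Box \Box (s \to (r \land \neg q)). Evaluate φ at each world:
  a (successors {a, b, c, e, f, g, h}): φ is true.
  b (successors {a, c, d, e, f, g, h}): φ is true.
  c (successors {a, b, d, e, h}): φ is true.
  d (successors {b, c, e, f, g, h}): φ is true.
  e (successors {a, b, c, d, e, f, h}): φ is true.
  f (successors {a, b, d, e, f, g, h}): φ is true.
  g (successors {a, b, d, f, h}): φ is true.
  h (successors {a, b, c, d, e, f, g, h}): φ is true.
For instance, at f:
  At f: \Box \Box \Box (s \to (r \land \neg q)) is false, so \neg \Box \Box \Box (s \to (r \land \neg q)) is true.
    At f: \Box \Box \Box (s \to (r \land \neg q)) requires \Box \Box (s \to (r \land \neg q)) at every successor {a, b, d, e, f, g, h}.
      \Box \Box (s \to (r \land \neg q)) fails at a, so \Box \Box \Box (s \to (r \land \neg q)) is false at f.

Yes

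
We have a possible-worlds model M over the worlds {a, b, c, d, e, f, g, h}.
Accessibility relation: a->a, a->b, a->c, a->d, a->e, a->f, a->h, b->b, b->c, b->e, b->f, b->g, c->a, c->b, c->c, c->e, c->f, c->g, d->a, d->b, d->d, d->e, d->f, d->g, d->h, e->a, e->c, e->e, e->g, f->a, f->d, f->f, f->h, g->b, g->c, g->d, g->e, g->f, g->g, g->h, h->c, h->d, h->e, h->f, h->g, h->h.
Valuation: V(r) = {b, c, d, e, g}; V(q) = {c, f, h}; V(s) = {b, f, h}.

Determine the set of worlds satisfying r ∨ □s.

b, c, d, e, g

Let φ = r ∨ □s. Evaluate φ at each world:
  a (successors {a, b, c, d, e, f, h}): φ is false.
  b (successors {b, c, e, f, g}): φ is true.
  c (successors {a, b, c, e, f, g}): φ is true.
  d (successors {a, b, d, e, f, g, h}): φ is true.
  e (successors {a, c, e, g}): φ is true.
  f (successors {a, d, f, h}): φ is false.
  g (successors {b, c, d, e, f, g, h}): φ is true.
  h (successors {c, d, e, f, g, h}): φ is false.
For instance, at a:
  At a: r is false, □s is false, so r ∨ □s is false.
    At a: □s requires s at every successor {a, b, c, d, e, f, h}.
      s fails at a, so □s is false at a.
Satisfying worlds: {b, c, d, e, g}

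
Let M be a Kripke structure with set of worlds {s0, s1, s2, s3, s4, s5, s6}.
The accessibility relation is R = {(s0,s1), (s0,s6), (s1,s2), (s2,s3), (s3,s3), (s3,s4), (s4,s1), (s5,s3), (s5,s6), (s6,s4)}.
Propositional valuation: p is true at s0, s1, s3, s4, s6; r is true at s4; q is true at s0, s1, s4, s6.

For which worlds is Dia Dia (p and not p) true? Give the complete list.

none

Let φ = Dia Dia (p and not p). Evaluate φ at each world:
  s0 (successors {s1, s6}): φ is false.
  s1 (successors {s2}): φ is false.
  s2 (successors {s3}): φ is false.
  s3 (successors {s3, s4}): φ is false.
  s4 (successors {s1}): φ is false.
  s5 (successors {s3, s6}): φ is false.
  s6 (successors {s4}): φ is false.
For instance, at s3:
  At s3: Dia Dia (p and not p) requires Dia (p and not p) at some successor in {s3, s4}.
    At s3: Dia (p and not p) is false.
    At s4: Dia (p and not p) is false.
  So Dia Dia (p and not p) is false at s3.
Satisfying worlds: none.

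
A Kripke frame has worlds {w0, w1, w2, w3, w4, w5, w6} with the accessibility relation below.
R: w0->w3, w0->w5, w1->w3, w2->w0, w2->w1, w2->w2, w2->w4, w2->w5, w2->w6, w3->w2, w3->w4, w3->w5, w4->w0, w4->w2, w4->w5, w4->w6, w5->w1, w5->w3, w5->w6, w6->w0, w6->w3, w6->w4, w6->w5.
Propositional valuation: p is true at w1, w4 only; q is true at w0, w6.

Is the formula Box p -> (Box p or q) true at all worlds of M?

Let φ = Box p -> (Box p or q). Evaluate φ at each world:
  w0 (successors {w3, w5}): φ is true.
  w1 (successors {w3}): φ is true.
  w2 (successors {w0, w1, w2, w4, w5, w6}): φ is true.
  w3 (successors {w2, w4, w5}): φ is true.
  w4 (successors {w0, w2, w5, w6}): φ is true.
  w5 (successors {w1, w3, w6}): φ is true.
  w6 (successors {w0, w3, w4, w5}): φ is true.
For instance, at w2:
  At w2: Box p is false, Box p or q is false, so Box p -> (Box p or q) is true.
    At w2: Box p requires p at every successor {w0, w1, w2, w4, w5, w6}.
      p fails at w0, so Box p is false at w2.
    At w2: Box p is false, q is false, so Box p or q is false.
      At w2: Box p requires p at every successor {w0, w1, w2, w4, w5, w6}.
        p fails at w0, so Box p is false at w2.

Yes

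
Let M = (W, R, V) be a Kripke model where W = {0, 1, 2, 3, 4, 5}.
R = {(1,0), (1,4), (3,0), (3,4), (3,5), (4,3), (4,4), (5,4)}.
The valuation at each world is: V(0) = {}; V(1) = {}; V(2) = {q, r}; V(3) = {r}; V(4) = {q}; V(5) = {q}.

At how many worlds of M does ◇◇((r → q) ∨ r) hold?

4

Recall that ◇ψ holds at a world iff ψ holds at some accessible world.
Let φ = ◇◇((r → q) ∨ r). Evaluate φ at each world:
  0 (successors ∅): φ is false.
  1 (successors {0, 4}): φ is true.
  2 (successors ∅): φ is false.
  3 (successors {0, 4, 5}): φ is true.
  4 (successors {3, 4}): φ is true.
  5 (successors {4}): φ is true.
For instance, at 4:
  At 4: ◇◇((r → q) ∨ r) requires ◇((r → q) ∨ r) at some successor in {3, 4}.
    ◇((r → q) ∨ r) holds at 3, so ◇◇((r → q) ∨ r) is true at 4.
      At 3: ◇((r → q) ∨ r) requires (r → q) ∨ r at some successor in {0, 4, 5}.
        (r → q) ∨ r holds at 0, so ◇((r → q) ∨ r) is true at 3.
Satisfying worlds: {1, 3, 4, 5}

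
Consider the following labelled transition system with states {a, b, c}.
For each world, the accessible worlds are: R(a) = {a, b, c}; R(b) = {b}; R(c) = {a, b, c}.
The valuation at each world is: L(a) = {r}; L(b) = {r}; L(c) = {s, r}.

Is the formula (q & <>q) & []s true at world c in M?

Recall that []ψ holds at a world iff ψ holds at every accessible world, and <>ψ holds iff ψ holds at some accessible world.
At c: q & <>q is false, []s is false, so (q & <>q) & []s is false.
  At c: q is false, <>q is false, so q & <>q is false.
    At c: <>q requires q at some successor in {a, b, c}.
      At a: q is false.
      At b: q is false.
      At c: q is false.
    So <>q is false at c.
  At c: []s requires s at every successor {a, b, c}.
    s fails at a, so []s is false at c.

No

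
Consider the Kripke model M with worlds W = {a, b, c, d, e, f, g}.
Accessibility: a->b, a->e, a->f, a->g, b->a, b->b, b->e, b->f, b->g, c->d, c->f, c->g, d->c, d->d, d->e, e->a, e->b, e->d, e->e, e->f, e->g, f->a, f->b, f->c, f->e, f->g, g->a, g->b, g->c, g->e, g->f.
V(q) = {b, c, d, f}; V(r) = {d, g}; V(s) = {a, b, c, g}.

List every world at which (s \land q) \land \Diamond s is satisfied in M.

Recall that \Diamond ψ holds at a world iff ψ holds at some accessible world.
Let φ = (s \land q) \land \Diamond s. Evaluate φ at each world:
  a (successors {b, e, f, g}): φ is false.
  b (successors {a, b, e, f, g}): φ is true.
  c (successors {d, f, g}): φ is true.
  d (successors {c, d, e}): φ is false.
  e (successors {a, b, d, e, f, g}): φ is false.
  f (successors {a, b, c, e, g}): φ is false.
  g (successors {a, b, c, e, f}): φ is false.
For instance, at a:
  At a: s \land q is false, \Diamond s is true, so (s \land q) \land \Diamond s is false.
    At a: \Diamond s requires s at some successor in {b, e, f, g}.
      s holds at b, so \Diamond s is true at a.
Satisfying worlds: {b, c}

b, c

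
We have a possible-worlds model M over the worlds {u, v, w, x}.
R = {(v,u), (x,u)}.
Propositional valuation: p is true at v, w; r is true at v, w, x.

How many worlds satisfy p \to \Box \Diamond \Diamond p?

3

Let φ = p \to \Box \Diamond \Diamond p. Evaluate φ at each world:
  u (successors ∅): φ is true.
  v (successors {u}): φ is false.
  w (successors ∅): φ is true.
  x (successors {u}): φ is true.
For instance, at x:
  At x: p is false, \Box \Diamond \Diamond p is false, so p \to \Box \Diamond \Diamond p is true.
    At x: \Box \Diamond \Diamond p requires \Diamond \Diamond p at every successor {u}.
      \Diamond \Diamond p fails at u, so \Box \Diamond \Diamond p is false at x.
Satisfying worlds: {u, w, x}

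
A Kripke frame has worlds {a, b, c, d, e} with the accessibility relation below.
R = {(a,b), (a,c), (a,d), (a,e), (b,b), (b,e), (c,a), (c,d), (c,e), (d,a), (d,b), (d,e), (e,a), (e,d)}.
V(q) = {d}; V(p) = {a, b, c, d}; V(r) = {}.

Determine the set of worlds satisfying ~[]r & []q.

none

Recall that []ψ holds at a world iff ψ holds at every accessible world, and <>ψ holds iff ψ holds at some accessible world.
Let φ = ~[]r & []q. Evaluate φ at each world:
  a (successors {b, c, d, e}): φ is false.
  b (successors {b, e}): φ is false.
  c (successors {a, d, e}): φ is false.
  d (successors {a, b, e}): φ is false.
  e (successors {a, d}): φ is false.
For instance, at d:
  At d: ~[]r is true, []q is false, so ~[]r & []q is false.
    At d: []r is false, so ~[]r is true.
      At d: []r requires r at every successor {a, b, e}.
        r fails at a, so []r is false at d.
    At d: []q requires q at every successor {a, b, e}.
      q fails at a, so []q is false at d.
Satisfying worlds: none.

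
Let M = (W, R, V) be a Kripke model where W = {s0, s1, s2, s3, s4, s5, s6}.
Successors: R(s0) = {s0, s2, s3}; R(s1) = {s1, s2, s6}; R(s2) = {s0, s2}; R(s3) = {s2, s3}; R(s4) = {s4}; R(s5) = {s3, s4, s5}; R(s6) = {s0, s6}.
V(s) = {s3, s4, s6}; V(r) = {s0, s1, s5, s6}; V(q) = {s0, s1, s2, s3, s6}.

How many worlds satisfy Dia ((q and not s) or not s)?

6

Let φ = Dia ((q and not s) or not s). Evaluate φ at each world:
  s0 (successors {s0, s2, s3}): φ is true.
  s1 (successors {s1, s2, s6}): φ is true.
  s2 (successors {s0, s2}): φ is true.
  s3 (successors {s2, s3}): φ is true.
  s4 (successors {s4}): φ is false.
  s5 (successors {s3, s4, s5}): φ is true.
  s6 (successors {s0, s6}): φ is true.
For instance, at s6:
  At s6: Dia ((q and not s) or not s) requires (q and not s) or not s at some successor in {s0, s6}.
    (q and not s) or not s holds at s0, so Dia ((q and not s) or not s) is true at s6.
Satisfying worlds: {s0, s1, s2, s3, s5, s6}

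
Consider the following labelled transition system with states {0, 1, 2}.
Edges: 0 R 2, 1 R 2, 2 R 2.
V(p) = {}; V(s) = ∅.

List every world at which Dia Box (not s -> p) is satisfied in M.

none

Let φ = Dia Box (not s -> p). Evaluate φ at each world:
  0 (successors {2}): φ is false.
  1 (successors {2}): φ is false.
  2 (successors {2}): φ is false.
For instance, at 2:
  At 2: Dia Box (not s -> p) requires Box (not s -> p) at some successor in {2}.
    At 2: Box (not s -> p) is false.
  So Dia Box (not s -> p) is false at 2.
Satisfying worlds: none.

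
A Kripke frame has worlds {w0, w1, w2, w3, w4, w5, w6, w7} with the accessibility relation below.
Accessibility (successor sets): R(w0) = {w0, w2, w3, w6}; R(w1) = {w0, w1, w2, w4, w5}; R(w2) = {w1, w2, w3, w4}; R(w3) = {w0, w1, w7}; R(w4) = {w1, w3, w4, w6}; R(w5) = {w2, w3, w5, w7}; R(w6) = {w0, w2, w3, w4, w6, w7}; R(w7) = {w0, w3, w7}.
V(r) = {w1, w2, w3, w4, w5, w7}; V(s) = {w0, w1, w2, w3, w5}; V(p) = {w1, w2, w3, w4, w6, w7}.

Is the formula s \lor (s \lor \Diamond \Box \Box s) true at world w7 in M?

At w7: s is false, s \lor \Diamond \Box \Box s is false, so s \lor (s \lor \Diamond \Box \Box s) is false.
  At w7: s is false, \Diamond \Box \Box s is false, so s \lor \Diamond \Box \Box s is false.
    At w7: \Diamond \Box \Box s requires \Box \Box s at some successor in {w0, w3, w7}.
      At w0: \Box \Box s is false.
      At w3: \Box \Box s is false.
      At w7: \Box \Box s is false.
    So \Diamond \Box \Box s is false at w7.

No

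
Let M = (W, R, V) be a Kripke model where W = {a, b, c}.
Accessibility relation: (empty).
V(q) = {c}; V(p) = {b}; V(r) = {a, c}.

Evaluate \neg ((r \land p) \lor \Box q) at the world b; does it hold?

Recall that \Box ψ holds at a world iff ψ holds at every accessible world, and \Diamond ψ holds iff ψ holds at some accessible world.
At b: (r \land p) \lor \Box q is true, so \neg ((r \land p) \lor \Box q) is false.
  At b: r \land p is false, \Box q is true, so (r \land p) \lor \Box q is true.
    At b: no accessible worlds, so \Box q holds vacuously.

No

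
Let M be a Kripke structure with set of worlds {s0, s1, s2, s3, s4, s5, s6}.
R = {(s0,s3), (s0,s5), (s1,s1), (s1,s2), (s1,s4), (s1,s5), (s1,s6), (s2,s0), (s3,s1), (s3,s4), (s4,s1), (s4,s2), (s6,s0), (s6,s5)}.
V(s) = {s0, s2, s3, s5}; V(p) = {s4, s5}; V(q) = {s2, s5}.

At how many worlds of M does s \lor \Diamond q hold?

Let φ = s \lor \Diamond q. Evaluate φ at each world:
  s0 (successors {s3, s5}): φ is true.
  s1 (successors {s1, s2, s4, s5, s6}): φ is true.
  s2 (successors {s0}): φ is true.
  s3 (successors {s1, s4}): φ is true.
  s4 (successors {s1, s2}): φ is true.
  s5 (successors ∅): φ is true.
  s6 (successors {s0, s5}): φ is true.
For instance, at s0:
  At s0: s is true, \Diamond q is true, so s \lor \Diamond q is true.
    At s0: \Diamond q requires q at some successor in {s3, s5}.
      q holds at s5, so \Diamond q is true at s0.
Satisfying worlds: {s0, s1, s2, s3, s4, s5, s6}

7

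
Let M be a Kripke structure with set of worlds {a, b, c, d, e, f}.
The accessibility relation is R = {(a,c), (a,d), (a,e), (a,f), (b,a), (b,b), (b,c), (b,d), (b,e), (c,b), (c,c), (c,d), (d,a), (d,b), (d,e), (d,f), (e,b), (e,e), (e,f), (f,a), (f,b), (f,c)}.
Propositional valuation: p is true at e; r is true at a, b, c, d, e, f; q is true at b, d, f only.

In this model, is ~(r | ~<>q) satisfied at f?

No

At f: r | ~<>q is true, so ~(r | ~<>q) is false.
  At f: r is true, ~<>q is false, so r | ~<>q is true.
    At f: <>q is true, so ~<>q is false.
      At f: <>q requires q at some successor in {a, b, c}.
        q holds at b, so <>q is true at f.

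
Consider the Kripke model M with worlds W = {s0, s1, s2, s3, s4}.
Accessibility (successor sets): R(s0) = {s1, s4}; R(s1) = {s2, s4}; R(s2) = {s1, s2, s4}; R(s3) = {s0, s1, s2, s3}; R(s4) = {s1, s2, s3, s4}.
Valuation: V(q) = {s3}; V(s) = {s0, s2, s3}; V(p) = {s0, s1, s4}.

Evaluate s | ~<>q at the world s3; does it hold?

At s3: s is true, ~<>q is false, so s | ~<>q is true.
  At s3: <>q is true, so ~<>q is false.
    At s3: <>q requires q at some successor in {s0, s1, s2, s3}.
      q holds at s3, so <>q is true at s3.

Yes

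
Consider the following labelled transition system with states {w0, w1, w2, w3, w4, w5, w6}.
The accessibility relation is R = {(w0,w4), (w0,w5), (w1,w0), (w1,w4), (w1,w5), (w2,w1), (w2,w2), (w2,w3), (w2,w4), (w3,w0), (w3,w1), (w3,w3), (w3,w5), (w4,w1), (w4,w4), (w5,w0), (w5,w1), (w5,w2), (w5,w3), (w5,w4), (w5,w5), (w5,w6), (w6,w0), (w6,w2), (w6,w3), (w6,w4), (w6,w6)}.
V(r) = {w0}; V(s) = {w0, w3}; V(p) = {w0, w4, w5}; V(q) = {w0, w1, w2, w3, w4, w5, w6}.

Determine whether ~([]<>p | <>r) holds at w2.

No

At w2: []<>p | <>r is true, so ~([]<>p | <>r) is false.
  At w2: []<>p is true, <>r is false, so []<>p | <>r is true.
    At w2: []<>p requires <>p at every successor {w1, w2, w3, w4}.
      At w1: <>p is true.
      At w2: <>p is true.
      At w3: <>p is true.
      At w4: <>p is true.
    So []<>p is true at w2.
    At w2: <>r requires r at some successor in {w1, w2, w3, w4}.
      At w1: r is false.
      At w2: r is false.
      At w3: r is false.
      At w4: r is false.
    So <>r is false at w2.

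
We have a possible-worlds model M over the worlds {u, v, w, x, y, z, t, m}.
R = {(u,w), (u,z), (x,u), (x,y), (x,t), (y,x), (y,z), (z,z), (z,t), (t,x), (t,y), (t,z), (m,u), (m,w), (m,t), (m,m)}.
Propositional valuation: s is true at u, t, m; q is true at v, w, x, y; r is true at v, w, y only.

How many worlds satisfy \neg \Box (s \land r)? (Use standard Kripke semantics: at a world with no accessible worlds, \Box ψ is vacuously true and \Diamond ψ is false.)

6

Let φ = \neg \Box (s \land r). Evaluate φ at each world:
  u (successors {w, z}): φ is true.
  v (successors ∅): φ is false.
  w (successors ∅): φ is false.
  x (successors {u, y, t}): φ is true.
  y (successors {x, z}): φ is true.
  z (successors {z, t}): φ is true.
  t (successors {x, y, z}): φ is true.
  m (successors {u, w, t, m}): φ is true.
For instance, at z:
  At z: \Box (s \land r) is false, so \neg \Box (s \land r) is true.
    At z: \Box (s \land r) requires s \land r at every successor {z, t}.
      s \land r fails at z, so \Box (s \land r) is false at z.
Satisfying worlds: {u, x, y, z, t, m}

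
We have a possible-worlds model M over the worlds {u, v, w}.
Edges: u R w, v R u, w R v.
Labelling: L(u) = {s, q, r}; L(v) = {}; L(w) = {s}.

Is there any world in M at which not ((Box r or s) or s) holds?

Let φ = not ((Box r or s) or s). Evaluate φ at each world:
  u (successors {w}): φ is false.
  v (successors {u}): φ is false.
  w (successors {v}): φ is false.
For instance, at w:
  At w: (Box r or s) or s is true, so not ((Box r or s) or s) is false.
    At w: Box r or s is true, s is true, so (Box r or s) or s is true.
      At w: Box r is false, s is true, so Box r or s is true.

No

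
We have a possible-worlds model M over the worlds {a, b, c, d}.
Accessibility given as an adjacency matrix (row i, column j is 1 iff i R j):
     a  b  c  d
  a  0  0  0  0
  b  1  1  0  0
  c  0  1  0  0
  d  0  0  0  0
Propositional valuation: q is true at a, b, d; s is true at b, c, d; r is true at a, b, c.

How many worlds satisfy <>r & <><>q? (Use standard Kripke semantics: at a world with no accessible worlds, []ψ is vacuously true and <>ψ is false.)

2

Let φ = <>r & <><>q. Evaluate φ at each world:
  a (successors ∅): φ is false.
  b (successors {a, b}): φ is true.
  c (successors {b}): φ is true.
  d (successors ∅): φ is false.
For instance, at b:
  At b: <>r is true, <><>q is true, so <>r & <><>q is true.
    At b: <>r requires r at some successor in {a, b}.
      r holds at a, so <>r is true at b.
    At b: <><>q requires <>q at some successor in {a, b}.
      <>q holds at b, so <><>q is true at b.
Satisfying worlds: {b, c}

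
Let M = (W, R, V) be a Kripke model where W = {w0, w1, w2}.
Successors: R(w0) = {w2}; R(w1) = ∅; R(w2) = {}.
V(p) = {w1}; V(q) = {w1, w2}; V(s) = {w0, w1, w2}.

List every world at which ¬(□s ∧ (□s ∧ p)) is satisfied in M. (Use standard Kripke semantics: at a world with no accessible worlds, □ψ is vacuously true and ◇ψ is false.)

w0, w2

Let φ = ¬(□s ∧ (□s ∧ p)). Evaluate φ at each world:
  w0 (successors {w2}): φ is true.
  w1 (successors ∅): φ is false.
  w2 (successors ∅): φ is true.
For instance, at w0:
  At w0: □s ∧ (□s ∧ p) is false, so ¬(□s ∧ (□s ∧ p)) is true.
    At w0: □s is true, □s ∧ p is false, so □s ∧ (□s ∧ p) is false.
      At w0: □s requires s at every successor {w2}.
        At w2: s is true.
      So □s is true at w0.
      At w0: □s is true, p is false, so □s ∧ p is false.
Satisfying worlds: {w0, w2}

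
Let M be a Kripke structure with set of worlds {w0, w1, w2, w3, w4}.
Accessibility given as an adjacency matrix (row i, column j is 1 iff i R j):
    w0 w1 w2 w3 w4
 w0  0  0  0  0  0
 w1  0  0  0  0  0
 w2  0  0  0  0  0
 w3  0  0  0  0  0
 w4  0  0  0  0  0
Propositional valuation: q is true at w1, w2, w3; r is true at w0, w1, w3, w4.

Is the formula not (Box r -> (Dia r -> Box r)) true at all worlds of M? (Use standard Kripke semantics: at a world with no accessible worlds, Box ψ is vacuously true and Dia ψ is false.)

Let φ = not (Box r -> (Dia r -> Box r)). Evaluate φ at each world:
  w0 (successors ∅): φ is false.
  w1 (successors ∅): φ is false.
  w2 (successors ∅): φ is false.
  w3 (successors ∅): φ is false.
  w4 (successors ∅): φ is false.
Detail at w0 (counterexample):
  At w0: Box r -> (Dia r -> Box r) is true, so not (Box r -> (Dia r -> Box r)) is false.
    At w0: Box r is true, Dia r -> Box r is true, so Box r -> (Dia r -> Box r) is true.
      At w0: no accessible worlds, so Box r holds vacuously.
      At w0: Dia r is false, Box r is true, so Dia r -> Box r is true.

No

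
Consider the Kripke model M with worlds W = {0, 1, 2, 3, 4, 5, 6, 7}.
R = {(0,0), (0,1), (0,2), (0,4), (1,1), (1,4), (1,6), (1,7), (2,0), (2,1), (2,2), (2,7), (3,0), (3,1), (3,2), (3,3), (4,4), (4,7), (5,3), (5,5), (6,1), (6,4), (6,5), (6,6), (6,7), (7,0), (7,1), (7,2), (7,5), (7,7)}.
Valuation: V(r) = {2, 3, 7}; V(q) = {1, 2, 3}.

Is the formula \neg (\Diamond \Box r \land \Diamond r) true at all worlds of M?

Let φ = \neg (\Diamond \Box r \land \Diamond r). Evaluate φ at each world:
  0 (successors {0, 1, 2, 4}): φ is true.
  1 (successors {1, 4, 6, 7}): φ is true.
  2 (successors {0, 1, 2, 7}): φ is true.
  3 (successors {0, 1, 2, 3}): φ is true.
  4 (successors {4, 7}): φ is true.
  5 (successors {3, 5}): φ is true.
  6 (successors {1, 4, 5, 6, 7}): φ is true.
  7 (successors {0, 1, 2, 5, 7}): φ is true.
For instance, at 1:
  At 1: \Diamond \Box r \land \Diamond r is false, so \neg (\Diamond \Box r \land \Diamond r) is true.
    At 1: \Diamond \Box r is false, \Diamond r is true, so \Diamond \Box r \land \Diamond r is false.
      At 1: \Diamond \Box r requires \Box r at some successor in {1, 4, 6, 7}.
        At 1: \Box r is false.
        At 4: \Box r is false.
        At 6: \Box r is false.
        At 7: \Box r is false.
      So \Diamond \Box r is false at 1.
      At 1: \Diamond r requires r at some successor in {1, 4, 6, 7}.
        r holds at 7, so \Diamond r is true at 1.

Yes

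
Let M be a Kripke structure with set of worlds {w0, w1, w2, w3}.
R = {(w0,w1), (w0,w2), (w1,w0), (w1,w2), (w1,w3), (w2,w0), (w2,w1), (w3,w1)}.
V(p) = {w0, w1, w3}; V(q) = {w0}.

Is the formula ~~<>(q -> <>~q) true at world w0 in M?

Yes

Recall that <>ψ holds at a world iff ψ holds at some accessible world.
At w0: ~<>(q -> <>~q) is false, so ~~<>(q -> <>~q) is true.
  At w0: <>(q -> <>~q) is true, so ~<>(q -> <>~q) is false.
    At w0: <>(q -> <>~q) requires q -> <>~q at some successor in {w1, w2}.
      q -> <>~q holds at w1, so <>(q -> <>~q) is true at w0.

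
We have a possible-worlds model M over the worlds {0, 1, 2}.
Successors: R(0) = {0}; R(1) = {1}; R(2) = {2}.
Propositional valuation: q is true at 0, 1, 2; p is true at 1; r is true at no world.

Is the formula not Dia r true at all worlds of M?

Yes

Let φ = not Dia r. Evaluate φ at each world:
  0 (successors {0}): φ is true.
  1 (successors {1}): φ is true.
  2 (successors {2}): φ is true.
For instance, at 1:
  At 1: Dia r is false, so not Dia r is true.
    At 1: Dia r requires r at some successor in {1}.
      At 1: r is false.
    So Dia r is false at 1.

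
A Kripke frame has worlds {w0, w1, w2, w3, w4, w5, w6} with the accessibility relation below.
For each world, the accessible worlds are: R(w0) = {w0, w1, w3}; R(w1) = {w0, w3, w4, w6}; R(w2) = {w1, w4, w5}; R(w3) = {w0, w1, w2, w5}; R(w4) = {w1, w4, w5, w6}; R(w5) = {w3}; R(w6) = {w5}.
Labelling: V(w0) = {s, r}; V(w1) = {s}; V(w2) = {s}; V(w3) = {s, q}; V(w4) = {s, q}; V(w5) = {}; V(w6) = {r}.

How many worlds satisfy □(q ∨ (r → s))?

Let φ = □(q ∨ (r → s)). Evaluate φ at each world:
  w0 (successors {w0, w1, w3}): φ is true.
  w1 (successors {w0, w3, w4, w6}): φ is false.
  w2 (successors {w1, w4, w5}): φ is true.
  w3 (successors {w0, w1, w2, w5}): φ is true.
  w4 (successors {w1, w4, w5, w6}): φ is false.
  w5 (successors {w3}): φ is true.
  w6 (successors {w5}): φ is true.
For instance, at w5:
  At w5: □(q ∨ (r → s)) requires q ∨ (r → s) at every successor {w3}.
    At w3: q ∨ (r → s) is true.
  So □(q ∨ (r → s)) is true at w5.
Satisfying worlds: {w0, w2, w3, w5, w6}

5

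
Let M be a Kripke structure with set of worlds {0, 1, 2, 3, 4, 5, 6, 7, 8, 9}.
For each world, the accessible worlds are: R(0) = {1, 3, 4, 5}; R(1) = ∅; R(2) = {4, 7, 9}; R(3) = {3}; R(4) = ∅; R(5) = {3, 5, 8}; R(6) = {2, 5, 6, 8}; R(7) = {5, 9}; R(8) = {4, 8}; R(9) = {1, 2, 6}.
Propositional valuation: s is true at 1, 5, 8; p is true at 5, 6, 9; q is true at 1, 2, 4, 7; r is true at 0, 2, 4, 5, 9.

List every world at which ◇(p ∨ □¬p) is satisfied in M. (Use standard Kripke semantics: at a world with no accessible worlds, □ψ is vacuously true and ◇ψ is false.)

Let φ = ◇(p ∨ □¬p). Evaluate φ at each world:
  0 (successors {1, 3, 4, 5}): φ is true.
  1 (successors ∅): φ is false.
  2 (successors {4, 7, 9}): φ is true.
  3 (successors {3}): φ is true.
  4 (successors ∅): φ is false.
  5 (successors {3, 5, 8}): φ is true.
  6 (successors {2, 5, 6, 8}): φ is true.
  7 (successors {5, 9}): φ is true.
  8 (successors {4, 8}): φ is true.
  9 (successors {1, 2, 6}): φ is true.
For instance, at 5:
  At 5: ◇(p ∨ □¬p) requires p ∨ □¬p at some successor in {3, 5, 8}.
    p ∨ □¬p holds at 3, so ◇(p ∨ □¬p) is true at 5.
      At 3: p is false, □¬p is true, so p ∨ □¬p is true.
Satisfying worlds: {0, 2, 3, 5, 6, 7, 8, 9}

0, 2, 3, 5, 6, 7, 8, 9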